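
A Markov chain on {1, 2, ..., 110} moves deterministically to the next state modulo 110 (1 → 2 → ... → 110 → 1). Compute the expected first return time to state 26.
E[T_26 | X_0 = 26] = 110

The chain cycles deterministically, so starting at state 26 it returns in exactly 110 steps. Equivalently, the stationary distribution is uniform π_j = 1/110 for every state j, so by Kac's formula E[T_26] = 1/π_26 = 110.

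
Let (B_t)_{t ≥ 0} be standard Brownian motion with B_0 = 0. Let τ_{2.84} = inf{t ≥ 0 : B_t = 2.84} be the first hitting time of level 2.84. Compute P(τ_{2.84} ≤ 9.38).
P(τ_{2.84} ≤ 9.38) = 2(1 − Φ(2.84/√9.38)) = 2(1 − Φ(0.9273)) ≈ 0.3538

By the reflection principle for standard BM, P(τ_b ≤ t) = 2 · P(B_t ≥ b). Since B_t ~ N(0, t), P(B_t ≥ 2.84) = 1 − Φ(2.84/√t) = 1 − Φ(2.84/√9.38) = 1 − Φ(0.9273) ≈ 0.17689. Doubling: P(τ_{2.84} ≤ 9.38) ≈ 2 · 0.17689 = 0.35378 ≈ 0.3538.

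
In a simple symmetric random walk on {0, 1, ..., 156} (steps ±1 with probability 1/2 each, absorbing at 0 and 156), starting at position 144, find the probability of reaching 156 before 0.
P(hit 156 before 0) = 144/156 = 12/13

Let u_k = P(hit 156 before 0 | start at k). Then u_0 = 0, u_156 = 1, and u_k = u_{k-1}/2 + u_{k+1}/2 for 1 ≤ k ≤ 155. This harmonic recurrence is solved by u_k = k/156, giving u_144 = 144/156 = 12/13.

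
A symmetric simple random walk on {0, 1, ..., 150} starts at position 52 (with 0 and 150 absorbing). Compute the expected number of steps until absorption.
E[τ | X_0 = 52] = 5096

Let v_k = E[τ | X_0 = k]. Boundary: v_0 = v_150 = 0. Recurrence: v_k = 1 + (v_{k-1} + v_{k+1})/2 for 1 ≤ k ≤ 149. The particular solution to v_k − (v_{k-1} + v_{k+1})/2 = 1 is v_k = −k^2. Adding homogeneous solution A + B k and matching boundaries gives v_k = k (150 − k). Substituting k = 52: v_52 = 52 · 98 = 5096.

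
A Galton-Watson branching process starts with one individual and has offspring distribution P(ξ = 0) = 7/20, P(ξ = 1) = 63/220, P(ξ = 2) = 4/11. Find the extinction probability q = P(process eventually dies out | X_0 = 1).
q = 77/80

The pgf is f(s) = 7/20 + 63/220·s + 4/11·s². The extinction probability q is the smallest fixed point of f in [0, 1]. Setting s = f(s):
  4/11·s² + (63/220 − 1)·s + 7/20 = 0
  4/11·s² − (7/20 + 4/11)·s + 7/20 = 0
which factors as (s − 1)·(4/11·s − 7/20) = 0, giving roots s = 1 and s = (7/20)/(4/11) = 77/80.
Mean offspring μ = 63/220 + 2·4/11 = 223/220 > 1 (supercritical), so q < 1. The extinction probability is the smaller root: q = (7/20)/(4/11) = 77/80.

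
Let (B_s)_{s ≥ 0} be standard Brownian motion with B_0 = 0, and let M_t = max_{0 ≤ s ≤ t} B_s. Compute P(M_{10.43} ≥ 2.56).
P(M_{10.43} ≥ 2.56) = 2·P(B_{10.43} ≥ 2.56) = 2(1 − Φ(2.56/√10.43)) ≈ 0.4280

By the reflection principle for Brownian motion, P(M_t ≥ a) = 2 · P(B_t ≥ a) for a ≥ 0. Since B_t ~ N(0, t), P(B_t ≥ 2.56) = 1 − Φ(2.56/√t) = 1 − Φ(2.56/√10.43) = 1 − Φ(0.7927). So
  P(M_{10.43} ≥ 2.56) = 2(1 − Φ(0.7927)) ≈ 0.4280.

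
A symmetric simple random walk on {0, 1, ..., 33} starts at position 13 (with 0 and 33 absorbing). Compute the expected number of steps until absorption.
E[τ | X_0 = 13] = 260

Let v_k = E[τ | X_0 = k]. Boundary: v_0 = v_33 = 0. Recurrence: v_k = 1 + (v_{k-1} + v_{k+1})/2 for 1 ≤ k ≤ 32. The particular solution to v_k − (v_{k-1} + v_{k+1})/2 = 1 is v_k = −k^2. Adding homogeneous solution A + B k and matching boundaries gives v_k = k (33 − k). Substituting k = 13: v_13 = 13 · 20 = 260.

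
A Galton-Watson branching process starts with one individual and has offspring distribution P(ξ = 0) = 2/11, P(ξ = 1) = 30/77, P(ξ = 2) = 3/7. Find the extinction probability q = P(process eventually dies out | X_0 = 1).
q = 14/33

The pgf is f(s) = 2/11 + 30/77·s + 3/7·s². The extinction probability q is the smallest fixed point of f in [0, 1]. Setting s = f(s):
  3/7·s² + (30/77 − 1)·s + 2/11 = 0
  3/7·s² − (2/11 + 3/7)·s + 2/11 = 0
which factors as (s − 1)·(3/7·s − 2/11) = 0, giving roots s = 1 and s = (2/11)/(3/7) = 14/33.
Mean offspring μ = 30/77 + 2·3/7 = 96/77 > 1 (supercritical), so q < 1. The extinction probability is the smaller root: q = (2/11)/(3/7) = 14/33.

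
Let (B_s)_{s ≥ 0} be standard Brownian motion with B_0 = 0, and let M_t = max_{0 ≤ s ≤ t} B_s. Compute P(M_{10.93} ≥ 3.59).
P(M_{10.93} ≥ 3.59) = 2·P(B_{10.93} ≥ 3.59) = 2(1 − Φ(3.59/√10.93)) ≈ 0.2775

By the reflection principle for Brownian motion, P(M_t ≥ a) = 2 · P(B_t ≥ a) for a ≥ 0. Since B_t ~ N(0, t), P(B_t ≥ 3.59) = 1 − Φ(3.59/√t) = 1 − Φ(3.59/√10.93) = 1 − Φ(1.0859). So
  P(M_{10.93} ≥ 3.59) = 2(1 − Φ(1.0859)) ≈ 0.2775.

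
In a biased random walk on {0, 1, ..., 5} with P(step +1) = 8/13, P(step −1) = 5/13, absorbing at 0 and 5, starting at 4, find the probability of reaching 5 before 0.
P(hit 5 before 0) = (1 − (5/8)^4) / (1 − (5/8)^5) = 9256/9881

Let u_k denote P(reach 5 before 0 | start at k). Boundary: u_0 = 0, u_5 = 1. Recurrence: u_k = 8/13·u_{k+1} + 5/13·u_{k-1} for 1 ≤ k ≤ 4. Try u_k = A + B·r^k with r = q/p = (5/13)/(8/13) = 5/8. Substitution satisfies the recurrence; boundary conditions give:
  u_k = (1 − r^k) / (1 − r^N) = (1 − (5/8)^4) / (1 − (5/8)^5) = 9256/9881.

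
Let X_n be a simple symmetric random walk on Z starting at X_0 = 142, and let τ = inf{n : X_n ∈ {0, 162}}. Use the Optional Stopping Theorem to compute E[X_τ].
E[X_τ] = 142

X_n is a martingale and τ is a bounded-mean stopping time (indeed τ is finite a.s. with bounded expectation since the walk is in a bounded region). By the OST, E[X_τ] = E[X_0] = 142. Equivalently: E[X_τ] = 162 · P(hit 162 first) + 0 · P(hit 0 first) = 162 · (142/162) = 142.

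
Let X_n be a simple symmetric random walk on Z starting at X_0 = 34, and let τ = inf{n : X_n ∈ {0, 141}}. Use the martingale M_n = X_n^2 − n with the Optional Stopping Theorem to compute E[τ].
E[τ] = 3638

M_n = X_n^2 − n is a martingale (since E[X_{n+1}^2 | F_n] = X_n^2 + 1). By OST (τ has finite mean in a bounded region), E[M_τ] = E[M_0] = X_0^2 − 0 = 34^2 = 1156. Also E[M_τ] = E[X_τ^2] − E[τ]. The walk exits at 0 or 141, with P(hit 141 first) = 34/141, so E[X_τ^2] = 141^2 · 34/141 + 0 = 4794. Thus E[τ] = E[X_τ^2] − E[M_τ] = 4794 − 1156 = 3638 = 34(141 − 34) = 3638.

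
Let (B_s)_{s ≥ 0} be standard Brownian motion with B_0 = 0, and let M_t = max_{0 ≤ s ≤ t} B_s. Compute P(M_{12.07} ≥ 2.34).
P(M_{12.07} ≥ 2.34) = 2·P(B_{12.07} ≥ 2.34) = 2(1 − Φ(2.34/√12.07)) ≈ 0.5006

By the reflection principle for Brownian motion, P(M_t ≥ a) = 2 · P(B_t ≥ a) for a ≥ 0. Since B_t ~ N(0, t), P(B_t ≥ 2.34) = 1 − Φ(2.34/√t) = 1 − Φ(2.34/√12.07) = 1 − Φ(0.6735). So
  P(M_{12.07} ≥ 2.34) = 2(1 − Φ(0.6735)) ≈ 0.5006.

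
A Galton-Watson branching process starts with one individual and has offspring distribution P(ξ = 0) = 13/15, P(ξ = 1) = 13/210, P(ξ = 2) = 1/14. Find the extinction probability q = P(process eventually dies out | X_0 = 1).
q = 1

Mean offspring μ = 0·13/15 + 1·13/210 + 2·1/14 = 43/210 ≤ 1. For μ ≤ 1 with offspring not concentrated at 1, the Galton-Watson process goes extinct almost surely, so q = 1.
(Algebraic check: The pgf is f(s) = 13/15 + 13/210·s + 1/14·s². The extinction probability q is the smallest fixed point of f in [0, 1]. Setting s = f(s):
  1/14·s² + (13/210 − 1)·s + 13/15 = 0
  1/14·s² − (13/15 + 1/14)·s + 13/15 = 0
which factors as (s − 1)·(1/14·s − 13/15) = 0, giving roots s = 1 and s = (13/15)/(1/14) = 182/15. Since 182/15 ≥ 1, the smallest root in [0, 1] is s = 1.)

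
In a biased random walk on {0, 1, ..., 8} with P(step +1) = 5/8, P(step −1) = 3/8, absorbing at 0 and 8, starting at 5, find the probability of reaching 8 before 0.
P(hit 8 before 0) = (1 − (3/5)^5) / (1 − (3/5)^8) = 180125/192032

Let u_k denote P(reach 8 before 0 | start at k). Boundary: u_0 = 0, u_8 = 1. Recurrence: u_k = 5/8·u_{k+1} + 3/8·u_{k-1} for 1 ≤ k ≤ 7. Try u_k = A + B·r^k with r = q/p = (3/8)/(5/8) = 3/5. Substitution satisfies the recurrence; boundary conditions give:
  u_k = (1 − r^k) / (1 − r^N) = (1 − (3/5)^5) / (1 − (3/5)^8) = 180125/192032.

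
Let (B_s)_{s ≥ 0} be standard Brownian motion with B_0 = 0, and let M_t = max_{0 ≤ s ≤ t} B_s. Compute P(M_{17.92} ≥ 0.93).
P(M_{17.92} ≥ 0.93) = 2·P(B_{17.92} ≥ 0.93) = 2(1 − Φ(0.93/√17.92)) ≈ 0.8261

By the reflection principle for Brownian motion, P(M_t ≥ a) = 2 · P(B_t ≥ a) for a ≥ 0. Since B_t ~ N(0, t), P(B_t ≥ 0.93) = 1 − Φ(0.93/√t) = 1 − Φ(0.93/√17.92) = 1 − Φ(0.2197). So
  P(M_{17.92} ≥ 0.93) = 2(1 − Φ(0.2197)) ≈ 0.8261.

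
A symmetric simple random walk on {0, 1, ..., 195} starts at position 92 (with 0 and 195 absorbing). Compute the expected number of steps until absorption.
E[τ | X_0 = 92] = 9476

Let v_k = E[τ | X_0 = k]. Boundary: v_0 = v_195 = 0. Recurrence: v_k = 1 + (v_{k-1} + v_{k+1})/2 for 1 ≤ k ≤ 194. The particular solution to v_k − (v_{k-1} + v_{k+1})/2 = 1 is v_k = −k^2. Adding homogeneous solution A + B k and matching boundaries gives v_k = k (195 − k). Substituting k = 92: v_92 = 92 · 103 = 9476.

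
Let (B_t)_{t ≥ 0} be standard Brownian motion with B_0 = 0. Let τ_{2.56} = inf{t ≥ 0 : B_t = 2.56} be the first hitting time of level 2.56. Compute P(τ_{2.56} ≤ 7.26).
P(τ_{2.56} ≤ 7.26) = 2(1 − Φ(2.56/√7.26)) = 2(1 − Φ(0.9501)) ≈ 0.3421

By the reflection principle for standard BM, P(τ_b ≤ t) = 2 · P(B_t ≥ b). Since B_t ~ N(0, t), P(B_t ≥ 2.56) = 1 − Φ(2.56/√t) = 1 − Φ(2.56/√7.26) = 1 − Φ(0.9501) ≈ 0.17103. Doubling: P(τ_{2.56} ≤ 7.26) ≈ 2 · 0.17103 = 0.34206 ≈ 0.3421.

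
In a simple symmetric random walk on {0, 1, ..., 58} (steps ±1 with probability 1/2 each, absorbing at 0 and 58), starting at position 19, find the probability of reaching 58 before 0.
P(hit 58 before 0) = 19/58

Let u_k = P(hit 58 before 0 | start at k). Then u_0 = 0, u_58 = 1, and u_k = u_{k-1}/2 + u_{k+1}/2 for 1 ≤ k ≤ 57. This harmonic recurrence is solved by u_k = k/58, giving u_19 = 19/58.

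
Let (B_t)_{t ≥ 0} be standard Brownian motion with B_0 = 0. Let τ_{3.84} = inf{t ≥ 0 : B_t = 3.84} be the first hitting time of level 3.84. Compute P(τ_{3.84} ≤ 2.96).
P(τ_{3.84} ≤ 2.96) = 2(1 − Φ(3.84/√2.96)) = 2(1 − Φ(2.2320)) ≈ 0.0256

By the reflection principle for standard BM, P(τ_b ≤ t) = 2 · P(B_t ≥ b). Since B_t ~ N(0, t), P(B_t ≥ 3.84) = 1 − Φ(3.84/√t) = 1 − Φ(3.84/√2.96) = 1 − Φ(2.2320) ≈ 0.01281. Doubling: P(τ_{3.84} ≤ 2.96) ≈ 2 · 0.01281 = 0.02562 ≈ 0.0256.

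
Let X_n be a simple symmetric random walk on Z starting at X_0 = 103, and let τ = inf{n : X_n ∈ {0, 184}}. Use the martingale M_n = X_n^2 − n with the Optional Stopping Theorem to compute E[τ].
E[τ] = 8343

M_n = X_n^2 − n is a martingale (since E[X_{n+1}^2 | F_n] = X_n^2 + 1). By OST (τ has finite mean in a bounded region), E[M_τ] = E[M_0] = X_0^2 − 0 = 103^2 = 10609. Also E[M_τ] = E[X_τ^2] − E[τ]. The walk exits at 0 or 184, with P(hit 184 first) = 103/184, so E[X_τ^2] = 184^2 · 103/184 + 0 = 18952. Thus E[τ] = E[X_τ^2] − E[M_τ] = 18952 − 10609 = 8343 = 103(184 − 103) = 8343.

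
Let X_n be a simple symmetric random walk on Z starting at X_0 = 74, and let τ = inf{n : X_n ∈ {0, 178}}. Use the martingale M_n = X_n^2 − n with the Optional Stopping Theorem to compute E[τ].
E[τ] = 7696

M_n = X_n^2 − n is a martingale (since E[X_{n+1}^2 | F_n] = X_n^2 + 1). By OST (τ has finite mean in a bounded region), E[M_τ] = E[M_0] = X_0^2 − 0 = 74^2 = 5476. Also E[M_τ] = E[X_τ^2] − E[τ]. The walk exits at 0 or 178, with P(hit 178 first) = 74/178, so E[X_τ^2] = 178^2 · 74/178 + 0 = 13172. Thus E[τ] = E[X_τ^2] − E[M_τ] = 13172 − 5476 = 7696 = 74(178 − 74) = 7696.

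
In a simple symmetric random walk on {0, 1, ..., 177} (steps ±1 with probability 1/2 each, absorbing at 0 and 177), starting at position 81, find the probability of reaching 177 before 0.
P(hit 177 before 0) = 81/177 = 27/59

Let u_k = P(hit 177 before 0 | start at k). Then u_0 = 0, u_177 = 1, and u_k = u_{k-1}/2 + u_{k+1}/2 for 1 ≤ k ≤ 176. This harmonic recurrence is solved by u_k = k/177, giving u_81 = 81/177 = 27/59.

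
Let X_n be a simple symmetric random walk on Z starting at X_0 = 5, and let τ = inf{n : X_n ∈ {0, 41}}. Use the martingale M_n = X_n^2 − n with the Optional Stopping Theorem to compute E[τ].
E[τ] = 180

M_n = X_n^2 − n is a martingale (since E[X_{n+1}^2 | F_n] = X_n^2 + 1). By OST (τ has finite mean in a bounded region), E[M_τ] = E[M_0] = X_0^2 − 0 = 5^2 = 25. Also E[M_τ] = E[X_τ^2] − E[τ]. The walk exits at 0 or 41, with P(hit 41 first) = 5/41, so E[X_τ^2] = 41^2 · 5/41 + 0 = 205. Thus E[τ] = E[X_τ^2] − E[M_τ] = 205 − 25 = 180 = 5(41 − 5) = 180.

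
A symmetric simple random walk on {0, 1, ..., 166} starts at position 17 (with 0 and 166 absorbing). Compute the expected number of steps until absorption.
E[τ | X_0 = 17] = 2533

Let v_k = E[τ | X_0 = k]. Boundary: v_0 = v_166 = 0. Recurrence: v_k = 1 + (v_{k-1} + v_{k+1})/2 for 1 ≤ k ≤ 165. The particular solution to v_k − (v_{k-1} + v_{k+1})/2 = 1 is v_k = −k^2. Adding homogeneous solution A + B k and matching boundaries gives v_k = k (166 − k). Substituting k = 17: v_17 = 17 · 149 = 2533.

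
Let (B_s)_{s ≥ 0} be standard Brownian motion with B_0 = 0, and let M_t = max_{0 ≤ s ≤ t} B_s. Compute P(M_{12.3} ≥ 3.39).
P(M_{12.3} ≥ 3.39) = 2·P(B_{12.3} ≥ 3.39) = 2(1 − Φ(3.39/√12.3)) ≈ 0.3337

By the reflection principle for Brownian motion, P(M_t ≥ a) = 2 · P(B_t ≥ a) for a ≥ 0. Since B_t ~ N(0, t), P(B_t ≥ 3.39) = 1 − Φ(3.39/√t) = 1 − Φ(3.39/√12.3) = 1 − Φ(0.9666). So
  P(M_{12.3} ≥ 3.39) = 2(1 − Φ(0.9666)) ≈ 0.3337.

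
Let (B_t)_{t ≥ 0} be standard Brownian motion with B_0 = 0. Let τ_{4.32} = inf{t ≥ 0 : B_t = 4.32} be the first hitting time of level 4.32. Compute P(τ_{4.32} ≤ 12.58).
P(τ_{4.32} ≤ 12.58) = 2(1 − Φ(4.32/√12.58)) = 2(1 − Φ(1.2180)) ≈ 0.2232

By the reflection principle for standard BM, P(τ_b ≤ t) = 2 · P(B_t ≥ b). Since B_t ~ N(0, t), P(B_t ≥ 4.32) = 1 − Φ(4.32/√t) = 1 − Φ(4.32/√12.58) = 1 − Φ(1.2180) ≈ 0.11161. Doubling: P(τ_{4.32} ≤ 12.58) ≈ 2 · 0.11161 = 0.22322 ≈ 0.2232.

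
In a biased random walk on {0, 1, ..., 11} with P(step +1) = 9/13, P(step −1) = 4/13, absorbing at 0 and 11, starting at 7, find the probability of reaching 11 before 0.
P(hit 11 before 0) = (1 − (4/9)^7) / (1 − (4/9)^11) = 6254712837/6275373061

Let u_k denote P(reach 11 before 0 | start at k). Boundary: u_0 = 0, u_11 = 1. Recurrence: u_k = 9/13·u_{k+1} + 4/13·u_{k-1} for 1 ≤ k ≤ 10. Try u_k = A + B·r^k with r = q/p = (4/13)/(9/13) = 4/9. Substitution satisfies the recurrence; boundary conditions give:
  u_k = (1 − r^k) / (1 − r^N) = (1 − (4/9)^7) / (1 − (4/9)^11) = 6254712837/6275373061.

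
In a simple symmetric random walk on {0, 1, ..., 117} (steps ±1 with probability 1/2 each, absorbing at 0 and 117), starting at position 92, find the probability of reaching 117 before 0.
P(hit 117 before 0) = 92/117

Let u_k = P(hit 117 before 0 | start at k). Then u_0 = 0, u_117 = 1, and u_k = u_{k-1}/2 + u_{k+1}/2 for 1 ≤ k ≤ 116. This harmonic recurrence is solved by u_k = k/117, giving u_92 = 92/117.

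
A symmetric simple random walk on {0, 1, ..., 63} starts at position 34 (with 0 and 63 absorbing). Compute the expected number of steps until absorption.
E[τ | X_0 = 34] = 986

Let v_k = E[τ | X_0 = k]. Boundary: v_0 = v_63 = 0. Recurrence: v_k = 1 + (v_{k-1} + v_{k+1})/2 for 1 ≤ k ≤ 62. The particular solution to v_k − (v_{k-1} + v_{k+1})/2 = 1 is v_k = −k^2. Adding homogeneous solution A + B k and matching boundaries gives v_k = k (63 − k). Substituting k = 34: v_34 = 34 · 29 = 986.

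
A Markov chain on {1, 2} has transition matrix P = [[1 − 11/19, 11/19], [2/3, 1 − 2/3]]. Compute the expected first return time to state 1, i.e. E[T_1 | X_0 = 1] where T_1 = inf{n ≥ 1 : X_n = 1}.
E[T_1 | X_0 = 1] = 1/π_1 = 71/38

For an irreducible recurrent Markov chain with stationary distribution π, E[T_i | X_0 = i] = 1/π_i (Kac's formula). Here π_1 = (2/3)/(11/19 + 2/3) = (2/3)/(71/57) = 38/71, so E[T_1 | X_0 = 1] = 1/π_1 = (11/19 + 2/3)/(2/3) = (71/57)/(2/3) = 71/38.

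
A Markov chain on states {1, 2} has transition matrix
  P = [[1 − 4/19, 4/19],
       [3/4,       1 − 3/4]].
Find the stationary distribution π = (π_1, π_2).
π_1 = 57/73, π_2 = 16/73

Solve πP = π with π_1 + π_2 = 1. From πP = π: π_1 · (1 − 4/19) + π_2 · 3/4 = π_1 ⇒ π_2 · 3/4 = π_1 · 4/19 ⇒ π_2/π_1 = (4/19)/(3/4) = 16/57. Together with π_1 + π_2 = 1:
  π_1 = (3/4)/(4/19 + 3/4) = (3/4)/(73/76) = 57/73,
  π_2 = (4/19)/(4/19 + 3/4) = (4/19)/(73/76) = 16/73.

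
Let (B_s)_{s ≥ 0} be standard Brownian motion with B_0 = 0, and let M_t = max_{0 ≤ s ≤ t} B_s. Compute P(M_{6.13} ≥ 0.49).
P(M_{6.13} ≥ 0.49) = 2·P(B_{6.13} ≥ 0.49) = 2(1 − Φ(0.49/√6.13)) ≈ 0.8431

By the reflection principle for Brownian motion, P(M_t ≥ a) = 2 · P(B_t ≥ a) for a ≥ 0. Since B_t ~ N(0, t), P(B_t ≥ 0.49) = 1 − Φ(0.49/√t) = 1 − Φ(0.49/√6.13) = 1 − Φ(0.1979). So
  P(M_{6.13} ≥ 0.49) = 2(1 − Φ(0.1979)) ≈ 0.8431.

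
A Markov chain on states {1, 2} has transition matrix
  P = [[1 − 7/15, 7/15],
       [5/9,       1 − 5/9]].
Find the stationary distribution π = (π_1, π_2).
π_1 = 25/46, π_2 = 21/46

Solve πP = π with π_1 + π_2 = 1. From πP = π: π_1 · (1 − 7/15) + π_2 · 5/9 = π_1 ⇒ π_2 · 5/9 = π_1 · 7/15 ⇒ π_2/π_1 = (7/15)/(5/9) = 21/25. Together with π_1 + π_2 = 1:
  π_1 = (5/9)/(7/15 + 5/9) = (5/9)/(46/45) = 25/46,
  π_2 = (7/15)/(7/15 + 5/9) = (7/15)/(46/45) = 21/46.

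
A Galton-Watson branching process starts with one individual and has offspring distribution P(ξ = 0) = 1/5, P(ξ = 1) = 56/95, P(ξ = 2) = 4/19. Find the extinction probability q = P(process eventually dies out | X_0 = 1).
q = 19/20

The pgf is f(s) = 1/5 + 56/95·s + 4/19·s². The extinction probability q is the smallest fixed point of f in [0, 1]. Setting s = f(s):
  4/19·s² + (56/95 − 1)·s + 1/5 = 0
  4/19·s² − (1/5 + 4/19)·s + 1/5 = 0
which factors as (s − 1)·(4/19·s − 1/5) = 0, giving roots s = 1 and s = (1/5)/(4/19) = 19/20.
Mean offspring μ = 56/95 + 2·4/19 = 96/95 > 1 (supercritical), so q < 1. The extinction probability is the smaller root: q = (1/5)/(4/19) = 19/20.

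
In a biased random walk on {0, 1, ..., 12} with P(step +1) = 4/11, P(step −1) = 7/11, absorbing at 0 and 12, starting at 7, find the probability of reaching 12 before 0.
P(hit 12 before 0) = (1 − (7/4)^7) / (1 − (7/4)^12) = 275510272/4608169995

Let u_k denote P(reach 12 before 0 | start at k). Boundary: u_0 = 0, u_12 = 1. Recurrence: u_k = 4/11·u_{k+1} + 7/11·u_{k-1} for 1 ≤ k ≤ 11. Try u_k = A + B·r^k with r = q/p = (7/11)/(4/11) = 7/4. Substitution satisfies the recurrence; boundary conditions give:
  u_k = (1 − r^k) / (1 − r^N) = (1 − (7/4)^7) / (1 − (7/4)^12) = 275510272/4608169995.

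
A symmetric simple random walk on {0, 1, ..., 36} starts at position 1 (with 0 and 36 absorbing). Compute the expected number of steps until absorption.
E[τ | X_0 = 1] = 35

Let v_k = E[τ | X_0 = k]. Boundary: v_0 = v_36 = 0. Recurrence: v_k = 1 + (v_{k-1} + v_{k+1})/2 for 1 ≤ k ≤ 35. The particular solution to v_k − (v_{k-1} + v_{k+1})/2 = 1 is v_k = −k^2. Adding homogeneous solution A + B k and matching boundaries gives v_k = k (36 − k). Substituting k = 1: v_1 = 1 · 35 = 35.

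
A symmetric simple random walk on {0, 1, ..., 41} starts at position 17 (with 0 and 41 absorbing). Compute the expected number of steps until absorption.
E[τ | X_0 = 17] = 408

Let v_k = E[τ | X_0 = k]. Boundary: v_0 = v_41 = 0. Recurrence: v_k = 1 + (v_{k-1} + v_{k+1})/2 for 1 ≤ k ≤ 40. The particular solution to v_k − (v_{k-1} + v_{k+1})/2 = 1 is v_k = −k^2. Adding homogeneous solution A + B k and matching boundaries gives v_k = k (41 − k). Substituting k = 17: v_17 = 17 · 24 = 408.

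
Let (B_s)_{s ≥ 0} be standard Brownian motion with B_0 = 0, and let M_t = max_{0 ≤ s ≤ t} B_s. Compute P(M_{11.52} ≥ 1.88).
P(M_{11.52} ≥ 1.88) = 2·P(B_{11.52} ≥ 1.88) = 2(1 − Φ(1.88/√11.52)) ≈ 0.5796

By the reflection principle for Brownian motion, P(M_t ≥ a) = 2 · P(B_t ≥ a) for a ≥ 0. Since B_t ~ N(0, t), P(B_t ≥ 1.88) = 1 − Φ(1.88/√t) = 1 − Φ(1.88/√11.52) = 1 − Φ(0.5539). So
  P(M_{11.52} ≥ 1.88) = 2(1 − Φ(0.5539)) ≈ 0.5796.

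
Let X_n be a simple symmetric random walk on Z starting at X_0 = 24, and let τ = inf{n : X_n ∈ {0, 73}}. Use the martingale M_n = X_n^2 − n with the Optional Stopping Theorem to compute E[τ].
E[τ] = 1176

M_n = X_n^2 − n is a martingale (since E[X_{n+1}^2 | F_n] = X_n^2 + 1). By OST (τ has finite mean in a bounded region), E[M_τ] = E[M_0] = X_0^2 − 0 = 24^2 = 576. Also E[M_τ] = E[X_τ^2] − E[τ]. The walk exits at 0 or 73, with P(hit 73 first) = 24/73, so E[X_τ^2] = 73^2 · 24/73 + 0 = 1752. Thus E[τ] = E[X_τ^2] − E[M_τ] = 1752 − 576 = 1176 = 24(73 − 24) = 1176.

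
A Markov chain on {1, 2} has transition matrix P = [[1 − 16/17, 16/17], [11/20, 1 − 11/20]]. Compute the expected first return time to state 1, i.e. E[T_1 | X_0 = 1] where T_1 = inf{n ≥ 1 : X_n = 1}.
E[T_1 | X_0 = 1] = 1/π_1 = 507/187

For an irreducible recurrent Markov chain with stationary distribution π, E[T_i | X_0 = i] = 1/π_i (Kac's formula). Here π_1 = (11/20)/(16/17 + 11/20) = (11/20)/(507/340) = 187/507, so E[T_1 | X_0 = 1] = 1/π_1 = (16/17 + 11/20)/(11/20) = (507/340)/(11/20) = 507/187.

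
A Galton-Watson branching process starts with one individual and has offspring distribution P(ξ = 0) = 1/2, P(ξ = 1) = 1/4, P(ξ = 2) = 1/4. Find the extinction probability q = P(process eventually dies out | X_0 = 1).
q = 1

Mean offspring μ = 0·1/2 + 1·1/4 + 2·1/4 = 3/4 ≤ 1. For μ ≤ 1 with offspring not concentrated at 1, the Galton-Watson process goes extinct almost surely, so q = 1.
(Algebraic check: The pgf is f(s) = 1/2 + 1/4·s + 1/4·s². The extinction probability q is the smallest fixed point of f in [0, 1]. Setting s = f(s):
  1/4·s² + (1/4 − 1)·s + 1/2 = 0
  1/4·s² − (1/2 + 1/4)·s + 1/2 = 0
which factors as (s − 1)·(1/4·s − 1/2) = 0, giving roots s = 1 and s = (1/2)/(1/4) = 2. Since 2 ≥ 1, the smallest root in [0, 1] is s = 1.)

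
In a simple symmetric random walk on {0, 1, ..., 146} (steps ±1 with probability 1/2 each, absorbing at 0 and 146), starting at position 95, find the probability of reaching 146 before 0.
P(hit 146 before 0) = 95/146

Let u_k = P(hit 146 before 0 | start at k). Then u_0 = 0, u_146 = 1, and u_k = u_{k-1}/2 + u_{k+1}/2 for 1 ≤ k ≤ 145. This harmonic recurrence is solved by u_k = k/146, giving u_95 = 95/146.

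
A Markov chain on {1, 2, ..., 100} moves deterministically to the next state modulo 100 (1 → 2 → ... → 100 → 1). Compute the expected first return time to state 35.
E[T_35 | X_0 = 35] = 100

The chain cycles deterministically, so starting at state 35 it returns in exactly 100 steps. Equivalently, the stationary distribution is uniform π_j = 1/100 for every state j, so by Kac's formula E[T_35] = 1/π_35 = 100.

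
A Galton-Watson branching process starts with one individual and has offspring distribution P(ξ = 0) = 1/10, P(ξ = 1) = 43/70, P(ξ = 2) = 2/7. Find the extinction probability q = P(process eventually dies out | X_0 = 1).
q = 7/20

The pgf is f(s) = 1/10 + 43/70·s + 2/7·s². The extinction probability q is the smallest fixed point of f in [0, 1]. Setting s = f(s):
  2/7·s² + (43/70 − 1)·s + 1/10 = 0
  2/7·s² − (1/10 + 2/7)·s + 1/10 = 0
which factors as (s − 1)·(2/7·s − 1/10) = 0, giving roots s = 1 and s = (1/10)/(2/7) = 7/20.
Mean offspring μ = 43/70 + 2·2/7 = 83/70 > 1 (supercritical), so q < 1. The extinction probability is the smaller root: q = (1/10)/(2/7) = 7/20.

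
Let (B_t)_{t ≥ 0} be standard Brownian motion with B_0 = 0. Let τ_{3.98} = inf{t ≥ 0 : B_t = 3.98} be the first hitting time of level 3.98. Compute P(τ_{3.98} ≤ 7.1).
P(τ_{3.98} ≤ 7.1) = 2(1 − Φ(3.98/√7.1)) = 2(1 − Φ(1.4937)) ≈ 0.1353

By the reflection principle for standard BM, P(τ_b ≤ t) = 2 · P(B_t ≥ b). Since B_t ~ N(0, t), P(B_t ≥ 3.98) = 1 − Φ(3.98/√t) = 1 − Φ(3.98/√7.1) = 1 − Φ(1.4937) ≈ 0.06763. Doubling: P(τ_{3.98} ≤ 7.1) ≈ 2 · 0.06763 = 0.13526 ≈ 0.1353.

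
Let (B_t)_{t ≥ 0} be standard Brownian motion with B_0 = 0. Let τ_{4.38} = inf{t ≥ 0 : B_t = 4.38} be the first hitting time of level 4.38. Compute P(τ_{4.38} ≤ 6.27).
P(τ_{4.38} ≤ 6.27) = 2(1 − Φ(4.38/√6.27)) = 2(1 − Φ(1.7492)) ≈ 0.0803

By the reflection principle for standard BM, P(τ_b ≤ t) = 2 · P(B_t ≥ b). Since B_t ~ N(0, t), P(B_t ≥ 4.38) = 1 − Φ(4.38/√t) = 1 − Φ(4.38/√6.27) = 1 − Φ(1.7492) ≈ 0.04013. Doubling: P(τ_{4.38} ≤ 6.27) ≈ 2 · 0.04013 = 0.08026 ≈ 0.0803.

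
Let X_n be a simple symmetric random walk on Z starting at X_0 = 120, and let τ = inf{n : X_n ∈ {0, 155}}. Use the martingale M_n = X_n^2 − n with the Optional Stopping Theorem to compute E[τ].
E[τ] = 4200

M_n = X_n^2 − n is a martingale (since E[X_{n+1}^2 | F_n] = X_n^2 + 1). By OST (τ has finite mean in a bounded region), E[M_τ] = E[M_0] = X_0^2 − 0 = 120^2 = 14400. Also E[M_τ] = E[X_τ^2] − E[τ]. The walk exits at 0 or 155, with P(hit 155 first) = 120/155, so E[X_τ^2] = 155^2 · 120/155 + 0 = 18600. Thus E[τ] = E[X_τ^2] − E[M_τ] = 18600 − 14400 = 4200 = 120(155 − 120) = 4200.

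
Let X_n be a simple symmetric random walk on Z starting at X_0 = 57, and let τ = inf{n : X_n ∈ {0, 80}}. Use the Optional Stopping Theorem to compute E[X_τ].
E[X_τ] = 57

X_n is a martingale and τ is a bounded-mean stopping time (indeed τ is finite a.s. with bounded expectation since the walk is in a bounded region). By the OST, E[X_τ] = E[X_0] = 57. Equivalently: E[X_τ] = 80 · P(hit 80 first) + 0 · P(hit 0 first) = 80 · (57/80) = 57.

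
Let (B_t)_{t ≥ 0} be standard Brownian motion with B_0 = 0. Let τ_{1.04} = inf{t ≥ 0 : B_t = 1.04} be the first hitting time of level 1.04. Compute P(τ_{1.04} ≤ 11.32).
P(τ_{1.04} ≤ 11.32) = 2(1 − Φ(1.04/√11.32)) = 2(1 − Φ(0.3091)) ≈ 0.7572

By the reflection principle for standard BM, P(τ_b ≤ t) = 2 · P(B_t ≥ b). Since B_t ~ N(0, t), P(B_t ≥ 1.04) = 1 − Φ(1.04/√t) = 1 − Φ(1.04/√11.32) = 1 − Φ(0.3091) ≈ 0.37862. Doubling: P(τ_{1.04} ≤ 11.32) ≈ 2 · 0.37862 = 0.75724 ≈ 0.7572.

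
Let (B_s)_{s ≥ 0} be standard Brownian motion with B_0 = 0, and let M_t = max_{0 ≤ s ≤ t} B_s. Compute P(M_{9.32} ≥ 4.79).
P(M_{9.32} ≥ 4.79) = 2·P(B_{9.32} ≥ 4.79) = 2(1 − Φ(4.79/√9.32)) ≈ 0.1166

By the reflection principle for Brownian motion, P(M_t ≥ a) = 2 · P(B_t ≥ a) for a ≥ 0. Since B_t ~ N(0, t), P(B_t ≥ 4.79) = 1 − Φ(4.79/√t) = 1 − Φ(4.79/√9.32) = 1 − Φ(1.5690). So
  P(M_{9.32} ≥ 4.79) = 2(1 − Φ(1.5690)) ≈ 0.1166.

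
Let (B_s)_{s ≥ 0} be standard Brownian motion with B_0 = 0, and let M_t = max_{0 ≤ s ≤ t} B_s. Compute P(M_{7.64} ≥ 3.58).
P(M_{7.64} ≥ 3.58) = 2·P(B_{7.64} ≥ 3.58) = 2(1 − Φ(3.58/√7.64)) ≈ 0.1953

By the reflection principle for Brownian motion, P(M_t ≥ a) = 2 · P(B_t ≥ a) for a ≥ 0. Since B_t ~ N(0, t), P(B_t ≥ 3.58) = 1 − Φ(3.58/√t) = 1 − Φ(3.58/√7.64) = 1 − Φ(1.2952). So
  P(M_{7.64} ≥ 3.58) = 2(1 − Φ(1.2952)) ≈ 0.1953.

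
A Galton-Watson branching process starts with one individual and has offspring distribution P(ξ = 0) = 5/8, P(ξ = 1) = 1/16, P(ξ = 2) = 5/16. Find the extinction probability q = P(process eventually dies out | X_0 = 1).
q = 1

Mean offspring μ = 0·5/8 + 1·1/16 + 2·5/16 = 11/16 ≤ 1. For μ ≤ 1 with offspring not concentrated at 1, the Galton-Watson process goes extinct almost surely, so q = 1.
(Algebraic check: The pgf is f(s) = 5/8 + 1/16·s + 5/16·s². The extinction probability q is the smallest fixed point of f in [0, 1]. Setting s = f(s):
  5/16·s² + (1/16 − 1)·s + 5/8 = 0
  5/16·s² − (5/8 + 5/16)·s + 5/8 = 0
which factors as (s − 1)·(5/16·s − 5/8) = 0, giving roots s = 1 and s = (5/8)/(5/16) = 2. Since 2 ≥ 1, the smallest root in [0, 1] is s = 1.)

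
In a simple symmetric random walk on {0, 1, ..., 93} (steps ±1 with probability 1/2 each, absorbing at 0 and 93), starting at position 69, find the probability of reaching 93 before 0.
P(hit 93 before 0) = 69/93 = 23/31

Let u_k = P(hit 93 before 0 | start at k). Then u_0 = 0, u_93 = 1, and u_k = u_{k-1}/2 + u_{k+1}/2 for 1 ≤ k ≤ 92. This harmonic recurrence is solved by u_k = k/93, giving u_69 = 69/93 = 23/31.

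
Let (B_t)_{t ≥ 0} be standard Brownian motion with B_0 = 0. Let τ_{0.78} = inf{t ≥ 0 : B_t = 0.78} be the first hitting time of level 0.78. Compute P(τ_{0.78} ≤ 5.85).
P(τ_{0.78} ≤ 5.85) = 2(1 − Φ(0.78/√5.85)) = 2(1 − Φ(0.3225)) ≈ 0.7471

By the reflection principle for standard BM, P(τ_b ≤ t) = 2 · P(B_t ≥ b). Since B_t ~ N(0, t), P(B_t ≥ 0.78) = 1 − Φ(0.78/√t) = 1 − Φ(0.78/√5.85) = 1 − Φ(0.3225) ≈ 0.37354. Doubling: P(τ_{0.78} ≤ 5.85) ≈ 2 · 0.37354 = 0.74708 ≈ 0.7471.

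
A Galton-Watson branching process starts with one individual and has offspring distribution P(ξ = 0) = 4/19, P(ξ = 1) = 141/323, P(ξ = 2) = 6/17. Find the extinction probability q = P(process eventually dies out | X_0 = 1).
q = 34/57

The pgf is f(s) = 4/19 + 141/323·s + 6/17·s². The extinction probability q is the smallest fixed point of f in [0, 1]. Setting s = f(s):
  6/17·s² + (141/323 − 1)·s + 4/19 = 0
  6/17·s² − (4/19 + 6/17)·s + 4/19 = 0
which factors as (s − 1)·(6/17·s − 4/19) = 0, giving roots s = 1 and s = (4/19)/(6/17) = 34/57.
Mean offspring μ = 141/323 + 2·6/17 = 369/323 > 1 (supercritical), so q < 1. The extinction probability is the smaller root: q = (4/19)/(6/17) = 34/57.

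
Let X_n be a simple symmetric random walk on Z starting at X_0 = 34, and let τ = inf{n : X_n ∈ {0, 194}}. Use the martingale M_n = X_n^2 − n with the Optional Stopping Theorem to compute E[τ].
E[τ] = 5440

M_n = X_n^2 − n is a martingale (since E[X_{n+1}^2 | F_n] = X_n^2 + 1). By OST (τ has finite mean in a bounded region), E[M_τ] = E[M_0] = X_0^2 − 0 = 34^2 = 1156. Also E[M_τ] = E[X_τ^2] − E[τ]. The walk exits at 0 or 194, with P(hit 194 first) = 34/194, so E[X_τ^2] = 194^2 · 34/194 + 0 = 6596. Thus E[τ] = E[X_τ^2] − E[M_τ] = 6596 − 1156 = 5440 = 34(194 − 34) = 5440.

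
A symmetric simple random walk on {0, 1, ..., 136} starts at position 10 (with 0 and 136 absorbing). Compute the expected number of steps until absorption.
E[τ | X_0 = 10] = 1260

Let v_k = E[τ | X_0 = k]. Boundary: v_0 = v_136 = 0. Recurrence: v_k = 1 + (v_{k-1} + v_{k+1})/2 for 1 ≤ k ≤ 135. The particular solution to v_k − (v_{k-1} + v_{k+1})/2 = 1 is v_k = −k^2. Adding homogeneous solution A + B k and matching boundaries gives v_k = k (136 − k). Substituting k = 10: v_10 = 10 · 126 = 1260.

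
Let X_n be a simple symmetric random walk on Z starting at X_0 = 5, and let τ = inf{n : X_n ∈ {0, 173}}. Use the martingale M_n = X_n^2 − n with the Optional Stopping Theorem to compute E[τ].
E[τ] = 840

M_n = X_n^2 − n is a martingale (since E[X_{n+1}^2 | F_n] = X_n^2 + 1). By OST (τ has finite mean in a bounded region), E[M_τ] = E[M_0] = X_0^2 − 0 = 5^2 = 25. Also E[M_τ] = E[X_τ^2] − E[τ]. The walk exits at 0 or 173, with P(hit 173 first) = 5/173, so E[X_τ^2] = 173^2 · 5/173 + 0 = 865. Thus E[τ] = E[X_τ^2] − E[M_τ] = 865 − 25 = 840 = 5(173 − 5) = 840.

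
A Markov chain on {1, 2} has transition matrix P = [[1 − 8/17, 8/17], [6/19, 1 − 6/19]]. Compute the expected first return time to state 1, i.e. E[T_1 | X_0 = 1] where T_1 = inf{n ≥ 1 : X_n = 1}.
E[T_1 | X_0 = 1] = 1/π_1 = 127/51

For an irreducible recurrent Markov chain with stationary distribution π, E[T_i | X_0 = i] = 1/π_i (Kac's formula). Here π_1 = (6/19)/(8/17 + 6/19) = (6/19)/(254/323) = 51/127, so E[T_1 | X_0 = 1] = 1/π_1 = (8/17 + 6/19)/(6/19) = (254/323)/(6/19) = 127/51.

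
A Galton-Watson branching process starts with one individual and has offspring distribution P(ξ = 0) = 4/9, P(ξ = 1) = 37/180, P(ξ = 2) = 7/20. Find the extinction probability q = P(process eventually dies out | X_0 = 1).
q = 1

Mean offspring μ = 0·4/9 + 1·37/180 + 2·7/20 = 163/180 ≤ 1. For μ ≤ 1 with offspring not concentrated at 1, the Galton-Watson process goes extinct almost surely, so q = 1.
(Algebraic check: The pgf is f(s) = 4/9 + 37/180·s + 7/20·s². The extinction probability q is the smallest fixed point of f in [0, 1]. Setting s = f(s):
  7/20·s² + (37/180 − 1)·s + 4/9 = 0
  7/20·s² − (4/9 + 7/20)·s + 4/9 = 0
which factors as (s − 1)·(7/20·s − 4/9) = 0, giving roots s = 1 and s = (4/9)/(7/20) = 80/63. Since 80/63 ≥ 1, the smallest root in [0, 1] is s = 1.)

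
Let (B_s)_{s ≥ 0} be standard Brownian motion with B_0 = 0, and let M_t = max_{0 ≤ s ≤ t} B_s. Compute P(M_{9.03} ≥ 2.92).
P(M_{9.03} ≥ 2.92) = 2·P(B_{9.03} ≥ 2.92) = 2(1 − Φ(2.92/√9.03)) ≈ 0.3312

By the reflection principle for Brownian motion, P(M_t ≥ a) = 2 · P(B_t ≥ a) for a ≥ 0. Since B_t ~ N(0, t), P(B_t ≥ 2.92) = 1 − Φ(2.92/√t) = 1 − Φ(2.92/√9.03) = 1 − Φ(0.9717). So
  P(M_{9.03} ≥ 2.92) = 2(1 − Φ(0.9717)) ≈ 0.3312.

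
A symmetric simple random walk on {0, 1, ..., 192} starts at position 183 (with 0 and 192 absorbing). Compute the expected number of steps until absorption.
E[τ | X_0 = 183] = 1647

Let v_k = E[τ | X_0 = k]. Boundary: v_0 = v_192 = 0. Recurrence: v_k = 1 + (v_{k-1} + v_{k+1})/2 for 1 ≤ k ≤ 191. The particular solution to v_k − (v_{k-1} + v_{k+1})/2 = 1 is v_k = −k^2. Adding homogeneous solution A + B k and matching boundaries gives v_k = k (192 − k). Substituting k = 183: v_183 = 183 · 9 = 1647.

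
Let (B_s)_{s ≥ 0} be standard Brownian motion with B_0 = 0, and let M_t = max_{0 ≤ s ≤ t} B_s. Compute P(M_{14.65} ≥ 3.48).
P(M_{14.65} ≥ 3.48) = 2·P(B_{14.65} ≥ 3.48) = 2(1 − Φ(3.48/√14.65)) ≈ 0.3632

By the reflection principle for Brownian motion, P(M_t ≥ a) = 2 · P(B_t ≥ a) for a ≥ 0. Since B_t ~ N(0, t), P(B_t ≥ 3.48) = 1 − Φ(3.48/√t) = 1 − Φ(3.48/√14.65) = 1 − Φ(0.9092). So
  P(M_{14.65} ≥ 3.48) = 2(1 − Φ(0.9092)) ≈ 0.3632.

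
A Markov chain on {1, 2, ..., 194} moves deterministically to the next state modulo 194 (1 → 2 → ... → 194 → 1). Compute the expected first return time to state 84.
E[T_84 | X_0 = 84] = 194

The chain cycles deterministically, so starting at state 84 it returns in exactly 194 steps. Equivalently, the stationary distribution is uniform π_j = 1/194 for every state j, so by Kac's formula E[T_84] = 1/π_84 = 194.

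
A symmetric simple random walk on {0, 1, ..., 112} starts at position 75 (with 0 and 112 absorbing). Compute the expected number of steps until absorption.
E[τ | X_0 = 75] = 2775

Let v_k = E[τ | X_0 = k]. Boundary: v_0 = v_112 = 0. Recurrence: v_k = 1 + (v_{k-1} + v_{k+1})/2 for 1 ≤ k ≤ 111. The particular solution to v_k − (v_{k-1} + v_{k+1})/2 = 1 is v_k = −k^2. Adding homogeneous solution A + B k and matching boundaries gives v_k = k (112 − k). Substituting k = 75: v_75 = 75 · 37 = 2775.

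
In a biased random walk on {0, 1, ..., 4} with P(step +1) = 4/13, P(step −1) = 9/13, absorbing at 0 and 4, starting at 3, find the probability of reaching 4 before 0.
P(hit 4 before 0) = (1 − (9/4)^3) / (1 − (9/4)^4) = 532/1261

Let u_k denote P(reach 4 before 0 | start at k). Boundary: u_0 = 0, u_4 = 1. Recurrence: u_k = 4/13·u_{k+1} + 9/13·u_{k-1} for 1 ≤ k ≤ 3. Try u_k = A + B·r^k with r = q/p = (9/13)/(4/13) = 9/4. Substitution satisfies the recurrence; boundary conditions give:
  u_k = (1 − r^k) / (1 − r^N) = (1 − (9/4)^3) / (1 − (9/4)^4) = 532/1261.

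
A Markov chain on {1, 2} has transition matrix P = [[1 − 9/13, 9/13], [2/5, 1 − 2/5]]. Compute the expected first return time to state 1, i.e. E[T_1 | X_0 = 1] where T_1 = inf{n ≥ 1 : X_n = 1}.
E[T_1 | X_0 = 1] = 1/π_1 = 71/26

For an irreducible recurrent Markov chain with stationary distribution π, E[T_i | X_0 = i] = 1/π_i (Kac's formula). Here π_1 = (2/5)/(9/13 + 2/5) = (2/5)/(71/65) = 26/71, so E[T_1 | X_0 = 1] = 1/π_1 = (9/13 + 2/5)/(2/5) = (71/65)/(2/5) = 71/26.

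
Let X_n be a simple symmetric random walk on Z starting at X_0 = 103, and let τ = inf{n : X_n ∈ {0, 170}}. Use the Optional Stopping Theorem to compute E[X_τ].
E[X_τ] = 103

X_n is a martingale and τ is a bounded-mean stopping time (indeed τ is finite a.s. with bounded expectation since the walk is in a bounded region). By the OST, E[X_τ] = E[X_0] = 103. Equivalently: E[X_τ] = 170 · P(hit 170 first) + 0 · P(hit 0 first) = 170 · (103/170) = 103.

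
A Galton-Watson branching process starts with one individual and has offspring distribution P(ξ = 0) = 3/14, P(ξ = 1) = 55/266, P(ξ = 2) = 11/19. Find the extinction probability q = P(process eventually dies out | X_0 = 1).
q = 57/154

The pgf is f(s) = 3/14 + 55/266·s + 11/19·s². The extinction probability q is the smallest fixed point of f in [0, 1]. Setting s = f(s):
  11/19·s² + (55/266 − 1)·s + 3/14 = 0
  11/19·s² − (3/14 + 11/19)·s + 3/14 = 0
which factors as (s − 1)·(11/19·s − 3/14) = 0, giving roots s = 1 and s = (3/14)/(11/19) = 57/154.
Mean offspring μ = 55/266 + 2·11/19 = 363/266 > 1 (supercritical), so q < 1. The extinction probability is the smaller root: q = (3/14)/(11/19) = 57/154.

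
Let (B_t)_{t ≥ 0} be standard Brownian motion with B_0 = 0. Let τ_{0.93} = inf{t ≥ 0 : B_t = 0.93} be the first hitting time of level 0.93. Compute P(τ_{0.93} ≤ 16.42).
P(τ_{0.93} ≤ 16.42) = 2(1 − Φ(0.93/√16.42)) = 2(1 − Φ(0.2295)) ≈ 0.8185

By the reflection principle for standard BM, P(τ_b ≤ t) = 2 · P(B_t ≥ b). Since B_t ~ N(0, t), P(B_t ≥ 0.93) = 1 − Φ(0.93/√t) = 1 − Φ(0.93/√16.42) = 1 − Φ(0.2295) ≈ 0.40924. Doubling: P(τ_{0.93} ≤ 16.42) ≈ 2 · 0.40924 = 0.81848 ≈ 0.8185.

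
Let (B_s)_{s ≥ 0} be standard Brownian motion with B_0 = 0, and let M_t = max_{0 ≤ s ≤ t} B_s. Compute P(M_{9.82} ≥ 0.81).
P(M_{9.82} ≥ 0.81) = 2·P(B_{9.82} ≥ 0.81) = 2(1 − Φ(0.81/√9.82)) ≈ 0.7960

By the reflection principle for Brownian motion, P(M_t ≥ a) = 2 · P(B_t ≥ a) for a ≥ 0. Since B_t ~ N(0, t), P(B_t ≥ 0.81) = 1 − Φ(0.81/√t) = 1 − Φ(0.81/√9.82) = 1 − Φ(0.2585). So
  P(M_{9.82} ≥ 0.81) = 2(1 − Φ(0.2585)) ≈ 0.7960.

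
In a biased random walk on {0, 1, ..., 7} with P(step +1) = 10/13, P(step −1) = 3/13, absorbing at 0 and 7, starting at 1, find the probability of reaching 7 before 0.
P(hit 7 before 0) = (1 − (3/10)^1) / (1 − (3/10)^7) = 1000000/1428259

Let u_k denote P(reach 7 before 0 | start at k). Boundary: u_0 = 0, u_7 = 1. Recurrence: u_k = 10/13·u_{k+1} + 3/13·u_{k-1} for 1 ≤ k ≤ 6. Try u_k = A + B·r^k with r = q/p = (3/13)/(10/13) = 3/10. Substitution satisfies the recurrence; boundary conditions give:
  u_k = (1 − r^k) / (1 − r^N) = (1 − (3/10)^1) / (1 − (3/10)^7) = 1000000/1428259.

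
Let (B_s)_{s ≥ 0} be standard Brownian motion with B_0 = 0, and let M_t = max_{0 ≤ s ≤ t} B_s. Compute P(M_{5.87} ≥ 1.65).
P(M_{5.87} ≥ 1.65) = 2·P(B_{5.87} ≥ 1.65) = 2(1 − Φ(1.65/√5.87)) ≈ 0.4959

By the reflection principle for Brownian motion, P(M_t ≥ a) = 2 · P(B_t ≥ a) for a ≥ 0. Since B_t ~ N(0, t), P(B_t ≥ 1.65) = 1 − Φ(1.65/√t) = 1 − Φ(1.65/√5.87) = 1 − Φ(0.6810). So
  P(M_{5.87} ≥ 1.65) = 2(1 − Φ(0.6810)) ≈ 0.4959.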